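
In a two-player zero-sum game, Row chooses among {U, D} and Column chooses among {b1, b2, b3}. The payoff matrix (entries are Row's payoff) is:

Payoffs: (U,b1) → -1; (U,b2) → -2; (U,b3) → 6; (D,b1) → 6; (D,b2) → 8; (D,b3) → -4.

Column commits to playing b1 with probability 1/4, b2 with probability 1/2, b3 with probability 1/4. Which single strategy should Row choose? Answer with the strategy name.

D

Expected payoff of U: (1/4)·(-1) + (1/2)·(-2) + (1/4)·6 = 1/4.
Expected payoff of D: (1/4)·6 + (1/2)·8 + (1/4)·(-4) = 9/2.
The largest is 9/2, so Row's best response is D.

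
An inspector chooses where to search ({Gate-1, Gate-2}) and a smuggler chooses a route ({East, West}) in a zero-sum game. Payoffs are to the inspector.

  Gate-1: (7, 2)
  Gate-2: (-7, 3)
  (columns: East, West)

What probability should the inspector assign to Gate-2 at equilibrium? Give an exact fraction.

Row minima: Gate-1 → 2, Gate-2 → -7; maximin = 2.
Column maxima: East → 7, West → 3; minimax = 3.
2 ≠ 3, so there is no saddle point; optimal play is mixed.
Let the inspector play Gate-1 with probability p. Expected payoff against East: 7p + (-7)(1−p) = 14p − 7; against West: 2p + 3(1−p) = −p + 3.
Setting these equal: 14p − 7 = −p + 3 ⇒ 15p = 10 ⇒ p = 2/3, and the value is (14)·(2/3) − 7 = 7/3.
For the smuggler: with q = P(East), equating Gate-1's and Gate-2's payoffs gives 5q + 2 = −10q + 3 ⇒ q = 1/15.

1/3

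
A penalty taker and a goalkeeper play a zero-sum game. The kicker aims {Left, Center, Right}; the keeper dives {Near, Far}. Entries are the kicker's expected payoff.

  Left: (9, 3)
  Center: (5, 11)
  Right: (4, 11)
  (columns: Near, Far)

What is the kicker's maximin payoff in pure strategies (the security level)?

Row minima: Left → 3, Center → 5, Right → 4.
The best of these is 5.

5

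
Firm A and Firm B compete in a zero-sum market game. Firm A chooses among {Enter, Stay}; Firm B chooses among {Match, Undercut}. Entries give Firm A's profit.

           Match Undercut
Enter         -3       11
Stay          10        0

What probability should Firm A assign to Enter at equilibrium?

5/12

Row minima: Enter → -3, Stay → 0; maximin = 0.
Column maxima: Match → 10, Undercut → 11; minimax = 10.
0 ≠ 10, so there is no saddle point; optimal play is mixed.
Let Firm A play Enter with probability p. Expected payoff against Match: (-3)p + 10(1−p) = −13p + 10; against Undercut: 11p + 0(1−p) = 11p.
Setting these equal: −13p + 10 = 11p ⇒ −24p = -10 ⇒ p = 5/12, and the value is (-13)·(5/12) + 10 = 55/12.
For Firm B: with q = P(Match), equating Enter's and Stay's payoffs gives −14q + 11 = 10q ⇒ q = 11/24.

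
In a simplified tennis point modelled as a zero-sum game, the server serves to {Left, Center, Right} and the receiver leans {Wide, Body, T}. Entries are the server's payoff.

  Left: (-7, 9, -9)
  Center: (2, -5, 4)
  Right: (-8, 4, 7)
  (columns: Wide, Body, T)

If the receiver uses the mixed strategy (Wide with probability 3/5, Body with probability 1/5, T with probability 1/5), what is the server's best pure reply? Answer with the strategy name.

Center

Expected payoff of Left: (3/5)·(-7) + (1/5)·9 + (1/5)·(-9) = -21/5.
Expected payoff of Center: (3/5)·2 + (1/5)·(-5) + (1/5)·4 = 1.
Expected payoff of Right: (3/5)·(-8) + (1/5)·4 + (1/5)·7 = -13/5.
The largest is 1, so the server's best response is Center.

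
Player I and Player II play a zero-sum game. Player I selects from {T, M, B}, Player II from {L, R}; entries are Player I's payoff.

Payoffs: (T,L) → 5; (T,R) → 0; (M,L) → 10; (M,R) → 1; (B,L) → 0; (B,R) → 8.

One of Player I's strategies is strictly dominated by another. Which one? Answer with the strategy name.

M gives a strictly higher payoff than T against every column: 10 > 5, 1 > 0.
So T is strictly dominated and Player I never plays it.

T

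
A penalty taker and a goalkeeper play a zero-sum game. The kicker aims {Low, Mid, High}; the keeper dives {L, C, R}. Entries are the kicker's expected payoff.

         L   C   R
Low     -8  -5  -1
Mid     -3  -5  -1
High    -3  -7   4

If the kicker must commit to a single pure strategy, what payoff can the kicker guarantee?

-5

Row minima: Low → -8, Mid → -5, High → -7.
The best of these is -5.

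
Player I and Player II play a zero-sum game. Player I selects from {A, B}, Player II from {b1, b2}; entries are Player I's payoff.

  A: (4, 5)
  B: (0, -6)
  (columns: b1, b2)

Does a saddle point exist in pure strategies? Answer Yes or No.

Row minima: A → 4, B → -6; maximin = 4.
Column maxima: b1 → 4, b2 → 5; minimax = 4.
maximin = minimax = 4, so a saddle point exists.

Yes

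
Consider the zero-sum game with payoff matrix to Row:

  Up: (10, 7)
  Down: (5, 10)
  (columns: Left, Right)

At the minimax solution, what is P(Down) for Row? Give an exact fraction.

3/8

Row minima: Up → 7, Down → 5; maximin = 7.
Column maxima: Left → 10, Right → 10; minimax = 10.
7 ≠ 10, so there is no saddle point; optimal play is mixed.
Let Row play Up with probability p. Expected payoff against Left: 10p + 5(1−p) = 5p + 5; against Right: 7p + 10(1−p) = −3p + 10.
Setting these equal: 5p + 5 = −3p + 10 ⇒ 8p = 5 ⇒ p = 5/8, and the value is (5)·(5/8) + 5 = 65/8.
For Column: with q = P(Left), equating Up's and Down's payoffs gives 3q + 7 = −5q + 10 ⇒ q = 3/8.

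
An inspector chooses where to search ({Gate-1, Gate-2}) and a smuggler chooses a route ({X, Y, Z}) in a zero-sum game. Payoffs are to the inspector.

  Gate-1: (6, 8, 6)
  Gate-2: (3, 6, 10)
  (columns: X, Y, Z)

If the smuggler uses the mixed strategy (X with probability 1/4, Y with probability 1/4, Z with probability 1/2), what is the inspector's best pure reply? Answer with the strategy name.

Gate-2

Expected payoff of Gate-1: (1/4)·6 + (1/4)·8 + (1/2)·6 = 13/2.
Expected payoff of Gate-2: (1/4)·3 + (1/4)·6 + (1/2)·10 = 29/4.
The largest is 29/4, so the inspector's best response is Gate-2.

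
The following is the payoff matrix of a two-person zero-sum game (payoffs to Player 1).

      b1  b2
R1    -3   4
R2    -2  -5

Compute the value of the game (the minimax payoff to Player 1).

Row minima: R1 → -3, R2 → -5; maximin = -3.
Column maxima: b1 → -2, b2 → 4; minimax = -2.
-3 ≠ -2, so there is no saddle point; optimal play is mixed.
Let Player 1 play R1 with probability p. Expected payoff against b1: (-3)p + (-2)(1−p) = −p − 2; against b2: 4p + (-5)(1−p) = 9p − 5.
Setting these equal: −p − 2 = 9p − 5 ⇒ −10p = -3 ⇒ p = 3/10, and the value is (-1)·(3/10) − 2 = -23/10.
For Player 2: with q = P(b1), equating R1's and R2's payoffs gives −7q + 4 = 3q − 5 ⇒ q = 9/10.

-23/10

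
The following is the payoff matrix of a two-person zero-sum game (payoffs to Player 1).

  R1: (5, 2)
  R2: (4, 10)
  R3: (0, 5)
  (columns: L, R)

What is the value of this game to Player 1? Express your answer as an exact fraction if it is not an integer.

Row minima: R1 → 2, R2 → 4, R3 → 0; maximin = 4.
Column maxima: L → 5, R → 10; minimax = 5.
4 ≠ 5, so there is no saddle point; optimal play is mixed.
R3 is strictly dominated by R2, so Player 1 never plays it.
On the remaining 2×2 (R1, R2 vs L, R):
Let Player 1 play R1 with probability p. Expected payoff against L: 5p + 4(1−p) = p + 4; against R: 2p + 10(1−p) = −8p + 10.
Setting these equal: p + 4 = −8p + 10 ⇒ 9p = 6 ⇒ p = 2/3, and the value is (1)·(2/3) + 4 = 14/3.
For Player 2: with q = P(L), equating R1's and R2's payoffs gives 3q + 2 = −6q + 10 ⇒ q = 8/9.

14/3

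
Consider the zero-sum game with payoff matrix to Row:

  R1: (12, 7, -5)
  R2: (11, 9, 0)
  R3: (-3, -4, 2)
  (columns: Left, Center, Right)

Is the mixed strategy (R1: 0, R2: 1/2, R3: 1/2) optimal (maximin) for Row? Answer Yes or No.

Against Left this mix gives (1/2)·11 + (1/2)·(-3) = 4.
Against Center this mix gives (1/2)·9 + (1/2)·(-4) = 5/2.
Against Right this mix gives (1/2)·0 + (1/2)·2 = 1.
Column will play Right, holding Row to 1. Shifting weight toward the row that does better against Right would raise this floor (the equalizing mix achieves 6/5 against both Right and Center), so the proposed strategy is not optimal.

No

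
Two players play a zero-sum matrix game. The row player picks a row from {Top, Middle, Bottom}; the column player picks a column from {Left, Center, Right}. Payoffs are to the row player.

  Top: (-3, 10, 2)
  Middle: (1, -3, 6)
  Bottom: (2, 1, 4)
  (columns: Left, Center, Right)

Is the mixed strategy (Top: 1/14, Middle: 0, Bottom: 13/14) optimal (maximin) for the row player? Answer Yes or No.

Against Left this mix gives (1/14)·(-3) + (13/14)·2 = 23/14.
Against Center this mix gives (1/14)·10 + (13/14)·1 = 23/14.
Against Right this mix gives (1/14)·2 + (13/14)·4 = 27/7.
All of the column player's active replies (Left, Center) yield 23/14, and no column does worse for the row player. The mix makes the column player indifferent and guarantees 23/14, so it is optimal.

Yes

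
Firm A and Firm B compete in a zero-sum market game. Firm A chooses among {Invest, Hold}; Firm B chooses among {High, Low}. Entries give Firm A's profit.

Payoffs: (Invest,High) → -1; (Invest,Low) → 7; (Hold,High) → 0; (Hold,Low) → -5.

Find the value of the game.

Row minima: Invest → -1, Hold → -5; maximin = -1.
Column maxima: High → 0, Low → 7; minimax = 0.
-1 ≠ 0, so there is no saddle point; optimal play is mixed.
Let Firm A play Invest with probability p. Expected payoff against High: (-1)p + 0(1−p) = −p; against Low: 7p + (-5)(1−p) = 12p − 5.
Setting these equal: −p = 12p − 5 ⇒ −13p = -5 ⇒ p = 5/13, and the value is (-1)·(5/13) = -5/13.
For Firm B: with q = P(High), equating Invest's and Hold's payoffs gives −8q + 7 = 5q − 5 ⇒ q = 12/13.

-5/13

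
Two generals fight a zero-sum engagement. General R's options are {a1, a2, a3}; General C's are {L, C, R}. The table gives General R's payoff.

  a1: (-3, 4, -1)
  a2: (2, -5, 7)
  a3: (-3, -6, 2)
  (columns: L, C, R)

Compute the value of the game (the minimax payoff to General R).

Row minima: a1 → -3, a2 → -5, a3 → -6; maximin = -3.
Column maxima: L → 2, C → 4, R → 7; minimax = 2.
-3 ≠ 2, so there is no saddle point; optimal play is mixed.
a3 is strictly dominated by a2, so General R never plays it.
R is strictly dominated by L (it gives General R strictly more in every row), so General C never plays it.
On the remaining 2×2 (a1, a2 vs L, C):
Let General R play a1 with probability p. Expected payoff against L: (-3)p + 2(1−p) = −5p + 2; against C: 4p + (-5)(1−p) = 9p − 5.
Setting these equal: −5p + 2 = 9p − 5 ⇒ −14p = -7 ⇒ p = 1/2, and the value is (-5)·(1/2) + 2 = -1/2.
For General C: with q = P(L), equating a1's and a2's payoffs gives −7q + 4 = 7q − 5 ⇒ q = 9/14.

-1/2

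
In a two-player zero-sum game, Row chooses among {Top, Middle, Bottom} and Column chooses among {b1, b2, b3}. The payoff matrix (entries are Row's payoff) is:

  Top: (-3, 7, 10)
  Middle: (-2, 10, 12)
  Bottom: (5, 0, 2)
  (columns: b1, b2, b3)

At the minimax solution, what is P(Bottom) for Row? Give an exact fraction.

12/17

Row minima: Top → -3, Middle → -2, Bottom → 0; maximin = 0.
Column maxima: b1 → 5, b2 → 10, b3 → 12; minimax = 5.
0 ≠ 5, so there is no saddle point; optimal play is mixed.
Top is strictly dominated by Middle, so Row never plays it.
b3 is strictly dominated by b2 (it gives Row strictly more in every row), so Column never plays it.
On the remaining 2×2 (Middle, Bottom vs b1, b2):
Let Row play Middle with probability p. Expected payoff against b1: (-2)p + 5(1−p) = −7p + 5; against b2: 10p + 0(1−p) = 10p.
Setting these equal: −7p + 5 = 10p ⇒ −17p = -5 ⇒ p = 5/17, and the value is (-7)·(5/17) + 5 = 50/17.
For Column: with q = P(b1), equating Middle's and Bottom's payoffs gives −12q + 10 = 5q ⇒ q = 10/17.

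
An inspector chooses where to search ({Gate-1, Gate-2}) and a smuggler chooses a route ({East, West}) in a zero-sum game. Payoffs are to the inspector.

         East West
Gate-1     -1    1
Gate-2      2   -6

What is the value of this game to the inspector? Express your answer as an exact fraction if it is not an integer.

-2/5

Row minima: Gate-1 → -1, Gate-2 → -6; maximin = -1.
Column maxima: East → 2, West → 1; minimax = 1.
-1 ≠ 1, so there is no saddle point; optimal play is mixed.
Let the inspector play Gate-1 with probability p. Expected payoff against East: (-1)p + 2(1−p) = −3p + 2; against West: 1p + (-6)(1−p) = 7p − 6.
Setting these equal: −3p + 2 = 7p − 6 ⇒ −10p = -8 ⇒ p = 4/5, and the value is (-3)·(4/5) + 2 = -2/5.
For the smuggler: with q = P(East), equating Gate-1's and Gate-2's payoffs gives −2q + 1 = 8q − 6 ⇒ q = 7/10.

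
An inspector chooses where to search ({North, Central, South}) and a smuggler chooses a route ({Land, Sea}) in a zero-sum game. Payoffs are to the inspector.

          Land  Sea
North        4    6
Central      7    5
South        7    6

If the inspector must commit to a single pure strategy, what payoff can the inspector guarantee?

6

Row minima: North → 4, Central → 5, South → 6.
The best of these is 6.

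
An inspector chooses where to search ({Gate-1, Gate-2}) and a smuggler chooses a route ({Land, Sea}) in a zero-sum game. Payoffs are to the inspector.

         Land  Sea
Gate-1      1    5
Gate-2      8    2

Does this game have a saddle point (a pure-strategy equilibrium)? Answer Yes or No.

No

Row minima: Gate-1 → 1, Gate-2 → 2; maximin = 2.
Column maxima: Land → 8, Sea → 5; minimax = 5.
2 ≠ 5, so no pure-strategy equilibrium exists.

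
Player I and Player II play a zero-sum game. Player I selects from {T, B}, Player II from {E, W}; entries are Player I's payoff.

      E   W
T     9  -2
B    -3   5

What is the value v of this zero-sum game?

Row minima: T → -2, B → -3; maximin = -2.
Column maxima: E → 9, W → 5; minimax = 5.
-2 ≠ 5, so there is no saddle point; optimal play is mixed.
Let Player I play T with probability p. Expected payoff against E: 9p + (-3)(1−p) = 12p − 3; against W: (-2)p + 5(1−p) = −7p + 5.
Setting these equal: 12p − 3 = −7p + 5 ⇒ 19p = 8 ⇒ p = 8/19, and the value is (12)·(8/19) − 3 = 39/19.
For Player II: with q = P(E), equating T's and B's payoffs gives 11q − 2 = −8q + 5 ⇒ q = 7/19.

39/19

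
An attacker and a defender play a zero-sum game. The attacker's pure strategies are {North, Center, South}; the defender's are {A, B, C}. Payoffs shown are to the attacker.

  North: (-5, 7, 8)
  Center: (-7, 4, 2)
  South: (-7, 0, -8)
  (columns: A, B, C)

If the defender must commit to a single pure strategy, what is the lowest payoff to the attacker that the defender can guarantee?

-5

Column maxima: A → -5, B → 7, C → 8.
The smallest of these is -5.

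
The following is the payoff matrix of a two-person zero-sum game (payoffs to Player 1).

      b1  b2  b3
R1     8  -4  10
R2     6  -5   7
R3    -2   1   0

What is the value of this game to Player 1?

0

Row minima: R1 → -4, R2 → -5, R3 → -2; maximin = -2.
Column maxima: b1 → 8, b2 → 1, b3 → 10; minimax = 1.
-2 ≠ 1, so there is no saddle point; optimal play is mixed.
R2 is strictly dominated by R1, so Player 1 never plays it.
b3 is strictly dominated by b1 (it gives Player 1 strictly more in every row), so Player 2 never plays it.
On the remaining 2×2 (R1, R3 vs b1, b2):
Let Player 1 play R1 with probability p. Expected payoff against b1: 8p + (-2)(1−p) = 10p − 2; against b2: (-4)p + 1(1−p) = −5p + 1.
Setting these equal: 10p − 2 = −5p + 1 ⇒ 15p = 3 ⇒ p = 1/5, and the value is (10)·(1/5) − 2 = 0.
For Player 2: with q = P(b1), equating R1's and R3's payoffs gives 12q − 4 = −3q + 1 ⇒ q = 1/3.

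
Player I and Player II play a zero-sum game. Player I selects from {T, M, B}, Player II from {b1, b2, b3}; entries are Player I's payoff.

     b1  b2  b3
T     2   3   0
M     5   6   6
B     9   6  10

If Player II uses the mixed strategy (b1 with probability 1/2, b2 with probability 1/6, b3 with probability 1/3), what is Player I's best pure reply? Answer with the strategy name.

B

Expected payoff of T: (1/2)·2 + (1/6)·3 + (1/3)·0 = 3/2.
Expected payoff of M: (1/2)·5 + (1/6)·6 + (1/3)·6 = 11/2.
Expected payoff of B: (1/2)·9 + (1/6)·6 + (1/3)·10 = 53/6.
The largest is 53/6, so Player I's best response is B.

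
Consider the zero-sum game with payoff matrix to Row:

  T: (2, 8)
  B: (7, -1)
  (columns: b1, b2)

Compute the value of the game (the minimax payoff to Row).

29/7

Row minima: T → 2, B → -1; maximin = 2.
Column maxima: b1 → 7, b2 → 8; minimax = 7.
2 ≠ 7, so there is no saddle point; optimal play is mixed.
Let Row play T with probability p. Expected payoff against b1: 2p + 7(1−p) = −5p + 7; against b2: 8p + (-1)(1−p) = 9p − 1.
Setting these equal: −5p + 7 = 9p − 1 ⇒ −14p = -8 ⇒ p = 4/7, and the value is (-5)·(4/7) + 7 = 29/7.
For Column: with q = P(b1), equating T's and B's payoffs gives −6q + 8 = 8q − 1 ⇒ q = 9/14.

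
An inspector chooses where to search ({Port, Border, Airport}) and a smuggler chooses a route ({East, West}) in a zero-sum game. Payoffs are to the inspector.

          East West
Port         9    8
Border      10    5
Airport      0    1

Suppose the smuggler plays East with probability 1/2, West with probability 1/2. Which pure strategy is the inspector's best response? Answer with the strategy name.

Port

Expected payoff of Port: (1/2)·9 + (1/2)·8 = 17/2.
Expected payoff of Border: (1/2)·10 + (1/2)·5 = 15/2.
Expected payoff of Airport: (1/2)·0 + (1/2)·1 = 1/2.
The largest is 17/2, so the inspector's best response is Port.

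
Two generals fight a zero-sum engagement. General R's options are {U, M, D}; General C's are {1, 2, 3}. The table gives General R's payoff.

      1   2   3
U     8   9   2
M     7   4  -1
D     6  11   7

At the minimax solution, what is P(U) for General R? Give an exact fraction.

1/7

Row minima: U → 2, M → -1, D → 6; maximin = 6.
Column maxima: 1 → 8, 2 → 11, 3 → 7; minimax = 7.
6 ≠ 7, so there is no saddle point; optimal play is mixed.
M is strictly dominated by U, so General R never plays it.
With M eliminated, 2 is strictly dominated by 1 (it gives General R strictly more in every remaining row), so General C never plays it.
On the remaining 2×2 (U, D vs 1, 3):
Let General R play U with probability p. Expected payoff against 1: 8p + 6(1−p) = 2p + 6; against 3: 2p + 7(1−p) = −5p + 7.
Setting these equal: 2p + 6 = −5p + 7 ⇒ 7p = 1 ⇒ p = 1/7, and the value is (2)·(1/7) + 6 = 44/7.
For General C: with q = P(1), equating U's and D's payoffs gives 6q + 2 = −q + 7 ⇒ q = 5/7.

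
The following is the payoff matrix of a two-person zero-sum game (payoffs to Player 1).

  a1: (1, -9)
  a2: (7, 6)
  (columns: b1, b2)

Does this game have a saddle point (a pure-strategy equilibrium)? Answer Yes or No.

Yes

Row minima: a1 → -9, a2 → 6; maximin = 6.
Column maxima: b1 → 7, b2 → 6; minimax = 6.
maximin = minimax = 6, so a saddle point exists.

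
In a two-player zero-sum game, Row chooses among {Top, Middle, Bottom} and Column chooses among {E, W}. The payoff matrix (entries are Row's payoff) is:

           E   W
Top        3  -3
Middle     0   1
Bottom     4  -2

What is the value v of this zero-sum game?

Row minima: Top → -3, Middle → 0, Bottom → -2; maximin = 0.
Column maxima: E → 4, W → 1; minimax = 1.
0 ≠ 1, so there is no saddle point; optimal play is mixed.
Top is strictly dominated by Bottom, so Row never plays it.
On the remaining 2×2 (Middle, Bottom vs E, W):
Let Row play Middle with probability p. Expected payoff against E: 0p + 4(1−p) = −4p + 4; against W: 1p + (-2)(1−p) = 3p − 2.
Setting these equal: −4p + 4 = 3p − 2 ⇒ −7p = -6 ⇒ p = 6/7, and the value is (-4)·(6/7) + 4 = 4/7.
For Column: with q = P(E), equating Middle's and Bottom's payoffs gives −q + 1 = 6q − 2 ⇒ q = 3/7.

4/7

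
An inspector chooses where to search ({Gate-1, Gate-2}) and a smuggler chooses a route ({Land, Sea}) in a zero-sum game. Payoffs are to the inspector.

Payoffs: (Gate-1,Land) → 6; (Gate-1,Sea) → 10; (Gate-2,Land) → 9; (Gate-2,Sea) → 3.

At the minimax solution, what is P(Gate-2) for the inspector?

2/5

Row minima: Gate-1 → 6, Gate-2 → 3; maximin = 6.
Column maxima: Land → 9, Sea → 10; minimax = 9.
6 ≠ 9, so there is no saddle point; optimal play is mixed.
Let the inspector play Gate-1 with probability p. Expected payoff against Land: 6p + 9(1−p) = −3p + 9; against Sea: 10p + 3(1−p) = 7p + 3.
Setting these equal: −3p + 9 = 7p + 3 ⇒ −10p = -6 ⇒ p = 3/5, and the value is (-3)·(3/5) + 9 = 36/5.
For the smuggler: with q = P(Land), equating Gate-1's and Gate-2's payoffs gives −4q + 10 = 6q + 3 ⇒ q = 7/10.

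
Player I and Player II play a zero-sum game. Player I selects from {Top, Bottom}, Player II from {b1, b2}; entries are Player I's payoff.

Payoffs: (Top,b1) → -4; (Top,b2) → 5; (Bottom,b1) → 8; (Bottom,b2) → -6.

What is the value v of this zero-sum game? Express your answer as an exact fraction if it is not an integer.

16/23

Row minima: Top → -4, Bottom → -6; maximin = -4.
Column maxima: b1 → 8, b2 → 5; minimax = 5.
-4 ≠ 5, so there is no saddle point; optimal play is mixed.
Let Player I play Top with probability p. Expected payoff against b1: (-4)p + 8(1−p) = −12p + 8; against b2: 5p + (-6)(1−p) = 11p − 6.
Setting these equal: −12p + 8 = 11p − 6 ⇒ −23p = -14 ⇒ p = 14/23, and the value is (-12)·(14/23) + 8 = 16/23.
For Player II: with q = P(b1), equating Top's and Bottom's payoffs gives −9q + 5 = 14q − 6 ⇒ q = 11/23.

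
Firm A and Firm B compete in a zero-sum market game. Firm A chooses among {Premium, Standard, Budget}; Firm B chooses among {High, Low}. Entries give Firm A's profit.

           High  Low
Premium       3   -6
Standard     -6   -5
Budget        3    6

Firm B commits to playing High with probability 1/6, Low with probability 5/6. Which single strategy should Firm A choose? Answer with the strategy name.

Expected payoff of Premium: (1/6)·3 + (5/6)·(-6) = -9/2.
Expected payoff of Standard: (1/6)·(-6) + (5/6)·(-5) = -31/6.
Expected payoff of Budget: (1/6)·3 + (5/6)·6 = 11/2.
The largest is 11/2, so Firm A's best response is Budget.

Budget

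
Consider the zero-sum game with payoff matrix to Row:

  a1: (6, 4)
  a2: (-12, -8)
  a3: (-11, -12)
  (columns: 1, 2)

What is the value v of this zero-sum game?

4

Row minima: a1 → 4, a2 → -12, a3 → -12; maximin = 4.
Column maxima: 1 → 6, 2 → 4; minimax = 4.
Since maximin = minimax = 4, there is a saddle point and the value is 4.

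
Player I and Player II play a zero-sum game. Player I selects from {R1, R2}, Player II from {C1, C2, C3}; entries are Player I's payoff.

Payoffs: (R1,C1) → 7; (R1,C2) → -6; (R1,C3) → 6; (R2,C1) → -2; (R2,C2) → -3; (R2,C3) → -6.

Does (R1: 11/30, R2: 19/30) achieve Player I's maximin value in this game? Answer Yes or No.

Against C1 this mix gives (11/30)·7 + (19/30)·(-2) = 13/10.
Against C2 this mix gives (11/30)·(-6) + (19/30)·(-3) = -41/10.
Against C3 this mix gives (11/30)·6 + (19/30)·(-6) = -8/5.
Player II will play C2, holding Player I to -41/10. Shifting weight toward the row that does better against C2 would raise this floor (the equalizing mix achieves -18/5 against both C2 and C3), so the proposed strategy is not optimal.

No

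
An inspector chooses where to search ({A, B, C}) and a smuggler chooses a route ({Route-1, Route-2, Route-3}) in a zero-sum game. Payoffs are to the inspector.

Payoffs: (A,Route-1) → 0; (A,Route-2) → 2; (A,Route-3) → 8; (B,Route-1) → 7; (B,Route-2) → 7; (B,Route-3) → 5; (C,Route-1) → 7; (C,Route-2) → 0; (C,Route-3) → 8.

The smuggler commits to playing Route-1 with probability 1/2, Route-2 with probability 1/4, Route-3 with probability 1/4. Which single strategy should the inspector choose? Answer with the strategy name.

B

Expected payoff of A: (1/2)·0 + (1/4)·2 + (1/4)·8 = 5/2.
Expected payoff of B: (1/2)·7 + (1/4)·7 + (1/4)·5 = 13/2.
Expected payoff of C: (1/2)·7 + (1/4)·0 + (1/4)·8 = 11/2.
The largest is 13/2, so the inspector's best response is B.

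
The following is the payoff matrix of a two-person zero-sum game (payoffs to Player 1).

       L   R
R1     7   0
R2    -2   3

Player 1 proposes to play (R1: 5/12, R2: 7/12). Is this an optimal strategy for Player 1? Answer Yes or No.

Against L this mix gives (5/12)·7 + (7/12)·(-2) = 7/4.
Against R this mix gives (5/12)·0 + (7/12)·3 = 7/4.
All of Player 2's active replies (L, R) yield 7/4, and no column does worse for Player 1. The mix makes Player 2 indifferent and guarantees 7/4, so it is optimal.

Yes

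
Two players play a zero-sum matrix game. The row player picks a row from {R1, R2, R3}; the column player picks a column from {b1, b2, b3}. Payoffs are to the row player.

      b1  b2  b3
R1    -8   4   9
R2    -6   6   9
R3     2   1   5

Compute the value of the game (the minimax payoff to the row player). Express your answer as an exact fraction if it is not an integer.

Row minima: R1 → -8, R2 → -6, R3 → 1; maximin = 1.
Column maxima: b1 → 2, b2 → 6, b3 → 9; minimax = 2.
1 ≠ 2, so there is no saddle point; optimal play is mixed.
b3 is strictly dominated by b1 (it gives the row player strictly more in every row), so the column player never plays it.
With b3 eliminated, R1 is strictly dominated by R2 (R2 gives the row player strictly more in every remaining column), so the row player never plays it.
On the remaining 2×2 (R2, R3 vs b1, b2):
Let the row player play R2 with probability p. Expected payoff against b1: (-6)p + 2(1−p) = −8p + 2; against b2: 6p + 1(1−p) = 5p + 1.
Setting these equal: −8p + 2 = 5p + 1 ⇒ −13p = -1 ⇒ p = 1/13, and the value is (-8)·(1/13) + 2 = 18/13.
For the column player: with q = P(b1), equating R2's and R3's payoffs gives −12q + 6 = q + 1 ⇒ q = 5/13.

18/13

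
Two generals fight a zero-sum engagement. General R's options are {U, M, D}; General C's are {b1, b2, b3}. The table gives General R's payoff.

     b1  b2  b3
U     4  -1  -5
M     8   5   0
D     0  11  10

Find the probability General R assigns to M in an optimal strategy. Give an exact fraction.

5/9

Row minima: U → -5, M → 0, D → 0; maximin = 0.
Column maxima: b1 → 8, b2 → 11, b3 → 10; minimax = 8.
0 ≠ 8, so there is no saddle point; optimal play is mixed.
U is strictly dominated by M, so General R never plays it.
b2 is strictly dominated by b3 (it gives General R strictly more in every row), so General C never plays it.
On the remaining 2×2 (M, D vs b1, b3):
Let General R play M with probability p. Expected payoff against b1: 8p + 0(1−p) = 8p; against b3: 0p + 10(1−p) = −10p + 10.
Setting these equal: 8p = −10p + 10 ⇒ 18p = 10 ⇒ p = 5/9, and the value is (8)·(5/9) = 40/9.
For General C: with q = P(b1), equating M's and D's payoffs gives 8q = −10q + 10 ⇒ q = 5/9.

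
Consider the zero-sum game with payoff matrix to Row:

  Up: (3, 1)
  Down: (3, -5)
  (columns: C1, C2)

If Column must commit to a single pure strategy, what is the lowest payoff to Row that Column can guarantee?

Column maxima: C1 → 3, C2 → 1.
The smallest of these is 1.

1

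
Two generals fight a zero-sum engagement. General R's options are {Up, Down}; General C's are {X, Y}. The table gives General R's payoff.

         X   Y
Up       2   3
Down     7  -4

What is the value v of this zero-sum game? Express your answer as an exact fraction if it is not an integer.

Row minima: Up → 2, Down → -4; maximin = 2.
Column maxima: X → 7, Y → 3; minimax = 3.
2 ≠ 3, so there is no saddle point; optimal play is mixed.
Let General R play Up with probability p. Expected payoff against X: 2p + 7(1−p) = −5p + 7; against Y: 3p + (-4)(1−p) = 7p − 4.
Setting these equal: −5p + 7 = 7p − 4 ⇒ −12p = -11 ⇒ p = 11/12, and the value is (-5)·(11/12) + 7 = 29/12.
For General C: with q = P(X), equating Up's and Down's payoffs gives −q + 3 = 11q − 4 ⇒ q = 7/12.

29/12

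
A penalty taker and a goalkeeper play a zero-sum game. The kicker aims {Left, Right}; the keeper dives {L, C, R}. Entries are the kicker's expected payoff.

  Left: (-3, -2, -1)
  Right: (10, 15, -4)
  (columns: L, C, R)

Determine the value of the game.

Row minima: Left → -3, Right → -4; maximin = -3.
Column maxima: L → 10, C → 15, R → -1; minimax = -1.
-3 ≠ -1, so there is no saddle point; optimal play is mixed.
C is strictly dominated by L (it gives the kicker strictly more in every row), so the keeper never plays it.
On the remaining 2×2 (Left, Right vs L, R):
Let the kicker play Left with probability p. Expected payoff against L: (-3)p + 10(1−p) = −13p + 10; against R: (-1)p + (-4)(1−p) = 3p − 4.
Setting these equal: −13p + 10 = 3p − 4 ⇒ −16p = -14 ⇒ p = 7/8, and the value is (-13)·(7/8) + 10 = -11/8.
For the keeper: with q = P(L), equating Left's and Right's payoffs gives −2q − 1 = 14q − 4 ⇒ q = 3/16.

-11/8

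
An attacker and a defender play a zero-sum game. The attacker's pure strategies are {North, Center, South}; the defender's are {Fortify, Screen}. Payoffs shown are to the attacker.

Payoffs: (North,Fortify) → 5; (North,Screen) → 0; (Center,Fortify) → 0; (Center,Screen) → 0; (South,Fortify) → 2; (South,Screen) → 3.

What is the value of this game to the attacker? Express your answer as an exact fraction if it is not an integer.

5/2

Row minima: North → 0, Center → 0, South → 2; maximin = 2.
Column maxima: Fortify → 5, Screen → 3; minimax = 3.
2 ≠ 3, so there is no saddle point; optimal play is mixed.
Center is strictly dominated by South, so the attacker never plays it.
On the remaining 2×2 (North, South vs Fortify, Screen):
Let the attacker play North with probability p. Expected payoff against Fortify: 5p + 2(1−p) = 3p + 2; against Screen: 0p + 3(1−p) = −3p + 3.
Setting these equal: 3p + 2 = −3p + 3 ⇒ 6p = 1 ⇒ p = 1/6, and the value is (3)·(1/6) + 2 = 5/2.
For the defender: with q = P(Fortify), equating North's and South's payoffs gives 5q = −q + 3 ⇒ q = 1/2.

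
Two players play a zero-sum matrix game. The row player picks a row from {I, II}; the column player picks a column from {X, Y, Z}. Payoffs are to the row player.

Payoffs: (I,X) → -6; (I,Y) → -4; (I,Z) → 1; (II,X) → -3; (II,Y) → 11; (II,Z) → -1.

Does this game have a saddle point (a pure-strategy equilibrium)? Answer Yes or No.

Row minima: I → -6, II → -3; maximin = -3.
Column maxima: X → -3, Y → 11, Z → 1; minimax = -3.
maximin = minimax = -3, so a saddle point exists.

Yes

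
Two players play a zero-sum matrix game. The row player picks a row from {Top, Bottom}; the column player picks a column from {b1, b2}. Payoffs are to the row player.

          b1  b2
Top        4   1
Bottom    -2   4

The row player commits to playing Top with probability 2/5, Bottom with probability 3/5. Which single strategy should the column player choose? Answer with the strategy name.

b1

If the column player plays b1, the row player's expected payoff is (2/5)·4 + (3/5)·(-2) = 2/5.
If the column player plays b2, the row player's expected payoff is (2/5)·1 + (3/5)·4 = 14/5.
The column player minimizes the row player's payoff; the smallest is 2/5, so the best response is b1.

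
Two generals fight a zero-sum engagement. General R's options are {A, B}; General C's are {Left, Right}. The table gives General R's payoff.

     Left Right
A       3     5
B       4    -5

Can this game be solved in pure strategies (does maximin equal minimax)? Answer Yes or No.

No

Row minima: A → 3, B → -5; maximin = 3.
Column maxima: Left → 4, Right → 5; minimax = 4.
3 ≠ 4, so no pure-strategy equilibrium exists.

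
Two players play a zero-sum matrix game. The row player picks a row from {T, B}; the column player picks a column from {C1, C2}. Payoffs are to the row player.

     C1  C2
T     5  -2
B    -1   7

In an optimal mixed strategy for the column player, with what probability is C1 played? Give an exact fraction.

3/5

Row minima: T → -2, B → -1; maximin = -1.
Column maxima: C1 → 5, C2 → 7; minimax = 5.
-1 ≠ 5, so there is no saddle point; optimal play is mixed.
Let the row player play T with probability p. Expected payoff against C1: 5p + (-1)(1−p) = 6p − 1; against C2: (-2)p + 7(1−p) = −9p + 7.
Setting these equal: 6p − 1 = −9p + 7 ⇒ 15p = 8 ⇒ p = 8/15, and the value is (6)·(8/15) − 1 = 11/5.
For the column player: with q = P(C1), equating T's and B's payoffs gives 7q − 2 = −8q + 7 ⇒ q = 3/5.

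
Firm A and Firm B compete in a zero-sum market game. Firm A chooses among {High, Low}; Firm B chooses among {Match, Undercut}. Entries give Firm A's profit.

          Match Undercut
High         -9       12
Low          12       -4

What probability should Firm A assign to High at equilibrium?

16/37

Row minima: High → -9, Low → -4; maximin = -4.
Column maxima: Match → 12, Undercut → 12; minimax = 12.
-4 ≠ 12, so there is no saddle point; optimal play is mixed.
Let Firm A play High with probability p. Expected payoff against Match: (-9)p + 12(1−p) = −21p + 12; against Undercut: 12p + (-4)(1−p) = 16p − 4.
Setting these equal: −21p + 12 = 16p − 4 ⇒ −37p = -16 ⇒ p = 16/37, and the value is (-21)·(16/37) + 12 = 108/37.
For Firm B: with q = P(Match), equating High's and Low's payoffs gives −21q + 12 = 16q − 4 ⇒ q = 16/37.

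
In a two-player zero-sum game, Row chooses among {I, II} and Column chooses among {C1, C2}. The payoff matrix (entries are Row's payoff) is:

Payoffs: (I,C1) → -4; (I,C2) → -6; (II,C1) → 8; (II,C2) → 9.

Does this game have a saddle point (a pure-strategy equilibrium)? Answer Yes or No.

Row minima: I → -6, II → 8; maximin = 8.
Column maxima: C1 → 8, C2 → 9; minimax = 8.
maximin = minimax = 8, so a saddle point exists.

Yes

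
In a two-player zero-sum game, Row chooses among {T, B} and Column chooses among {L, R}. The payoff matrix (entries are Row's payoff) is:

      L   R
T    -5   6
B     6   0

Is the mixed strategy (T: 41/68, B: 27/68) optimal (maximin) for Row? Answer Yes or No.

No

Against L this mix gives (41/68)·(-5) + (27/68)·6 = -43/68.
Against R this mix gives (41/68)·6 + (27/68)·0 = 123/34.
Column will play L, holding Row to -43/68. Shifting weight toward the row that does better against L would raise this floor (the equalizing mix achieves 36/17 against both L and R), so the proposed strategy is not optimal.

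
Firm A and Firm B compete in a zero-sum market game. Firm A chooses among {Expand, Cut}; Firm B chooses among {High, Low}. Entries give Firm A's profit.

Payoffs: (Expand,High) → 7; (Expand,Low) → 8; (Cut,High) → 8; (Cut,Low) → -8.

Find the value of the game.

120/17

Row minima: Expand → 7, Cut → -8; maximin = 7.
Column maxima: High → 8, Low → 8; minimax = 8.
7 ≠ 8, so there is no saddle point; optimal play is mixed.
Let Firm A play Expand with probability p. Expected payoff against High: 7p + 8(1−p) = −p + 8; against Low: 8p + (-8)(1−p) = 16p − 8.
Setting these equal: −p + 8 = 16p − 8 ⇒ −17p = -16 ⇒ p = 16/17, and the value is (-1)·(16/17) + 8 = 120/17.
For Firm B: with q = P(High), equating Expand's and Cut's payoffs gives −q + 8 = 16q − 8 ⇒ q = 16/17.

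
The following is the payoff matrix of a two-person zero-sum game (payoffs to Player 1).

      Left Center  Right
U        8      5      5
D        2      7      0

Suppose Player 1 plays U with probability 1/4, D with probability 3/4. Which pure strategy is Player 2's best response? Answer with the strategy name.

Right

If Player 2 plays Left, Player 1's expected payoff is (1/4)·8 + (3/4)·2 = 7/2.
If Player 2 plays Center, Player 1's expected payoff is (1/4)·5 + (3/4)·7 = 13/2.
If Player 2 plays Right, Player 1's expected payoff is (1/4)·5 + (3/4)·0 = 5/4.
Player 2 minimizes Player 1's payoff; the smallest is 5/4, so the best response is Right.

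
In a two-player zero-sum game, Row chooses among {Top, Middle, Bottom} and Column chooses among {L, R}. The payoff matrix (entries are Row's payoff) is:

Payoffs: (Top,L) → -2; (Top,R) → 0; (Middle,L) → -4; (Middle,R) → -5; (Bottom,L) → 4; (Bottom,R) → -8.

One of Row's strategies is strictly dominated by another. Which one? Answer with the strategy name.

Top gives a strictly higher payoff than Middle against every column: -2 > -4, 0 > -5.
So Middle is strictly dominated and Row never plays it.

Middle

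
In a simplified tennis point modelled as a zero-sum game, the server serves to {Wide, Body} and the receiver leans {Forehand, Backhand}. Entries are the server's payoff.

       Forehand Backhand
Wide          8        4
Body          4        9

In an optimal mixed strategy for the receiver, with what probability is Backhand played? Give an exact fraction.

4/9

Row minima: Wide → 4, Body → 4; maximin = 4.
Column maxima: Forehand → 8, Backhand → 9; minimax = 8.
4 ≠ 8, so there is no saddle point; optimal play is mixed.
Let the server play Wide with probability p. Expected payoff against Forehand: 8p + 4(1−p) = 4p + 4; against Backhand: 4p + 9(1−p) = −5p + 9.
Setting these equal: 4p + 4 = −5p + 9 ⇒ 9p = 5 ⇒ p = 5/9, and the value is (4)·(5/9) + 4 = 56/9.
For the receiver: with q = P(Forehand), equating Wide's and Body's payoffs gives 4q + 4 = −5q + 9 ⇒ q = 5/9.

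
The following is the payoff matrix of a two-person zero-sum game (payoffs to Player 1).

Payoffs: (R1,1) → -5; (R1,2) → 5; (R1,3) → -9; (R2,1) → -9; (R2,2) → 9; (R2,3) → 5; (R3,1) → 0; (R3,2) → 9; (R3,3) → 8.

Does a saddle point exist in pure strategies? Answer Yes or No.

Row minima: R1 → -9, R2 → -9, R3 → 0; maximin = 0.
Column maxima: 1 → 0, 2 → 9, 3 → 8; minimax = 0.
maximin = minimax = 0, so a saddle point exists.

Yes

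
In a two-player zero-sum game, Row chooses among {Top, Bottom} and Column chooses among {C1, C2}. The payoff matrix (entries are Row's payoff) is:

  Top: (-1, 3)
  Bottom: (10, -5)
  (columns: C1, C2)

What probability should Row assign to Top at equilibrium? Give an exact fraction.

15/19

Row minima: Top → -1, Bottom → -5; maximin = -1.
Column maxima: C1 → 10, C2 → 3; minimax = 3.
-1 ≠ 3, so there is no saddle point; optimal play is mixed.
Let Row play Top with probability p. Expected payoff against C1: (-1)p + 10(1−p) = −11p + 10; against C2: 3p + (-5)(1−p) = 8p − 5.
Setting these equal: −11p + 10 = 8p − 5 ⇒ −19p = -15 ⇒ p = 15/19, and the value is (-11)·(15/19) + 10 = 25/19.
For Column: with q = P(C1), equating Top's and Bottom's payoffs gives −4q + 3 = 15q − 5 ⇒ q = 8/19.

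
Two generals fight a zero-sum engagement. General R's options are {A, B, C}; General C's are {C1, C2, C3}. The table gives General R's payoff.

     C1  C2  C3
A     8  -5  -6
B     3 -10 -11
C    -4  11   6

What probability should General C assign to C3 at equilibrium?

Row minima: A → -6, B → -11, C → -4; maximin = -4.
Column maxima: C1 → 8, C2 → 11, C3 → 6; minimax = 6.
-4 ≠ 6, so there is no saddle point; optimal play is mixed.
B is strictly dominated by A, so General R never plays it.
C2 is strictly dominated by C3 (it gives General R strictly more in every row), so General C never plays it.
On the remaining 2×2 (A, C vs C1, C3):
Let General R play A with probability p. Expected payoff against C1: 8p + (-4)(1−p) = 12p − 4; against C3: (-6)p + 6(1−p) = −12p + 6.
Setting these equal: 12p − 4 = −12p + 6 ⇒ 24p = 10 ⇒ p = 5/12, and the value is (12)·(5/12) − 4 = 1.
For General C: with q = P(C1), equating A's and C's payoffs gives 14q − 6 = −10q + 6 ⇒ q = 1/2.

1/2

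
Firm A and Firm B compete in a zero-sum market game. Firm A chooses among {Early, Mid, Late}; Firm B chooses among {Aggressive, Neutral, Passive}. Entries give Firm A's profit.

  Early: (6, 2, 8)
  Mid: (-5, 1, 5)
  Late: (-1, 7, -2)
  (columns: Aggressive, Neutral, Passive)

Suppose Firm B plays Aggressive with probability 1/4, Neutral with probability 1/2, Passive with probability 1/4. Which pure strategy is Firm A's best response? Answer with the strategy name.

Early

Expected payoff of Early: (1/4)·6 + (1/2)·2 + (1/4)·8 = 9/2.
Expected payoff of Mid: (1/4)·(-5) + (1/2)·1 + (1/4)·5 = 1/2.
Expected payoff of Late: (1/4)·(-1) + (1/2)·7 + (1/4)·(-2) = 11/4.
The largest is 9/2, so Firm A's best response is Early.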